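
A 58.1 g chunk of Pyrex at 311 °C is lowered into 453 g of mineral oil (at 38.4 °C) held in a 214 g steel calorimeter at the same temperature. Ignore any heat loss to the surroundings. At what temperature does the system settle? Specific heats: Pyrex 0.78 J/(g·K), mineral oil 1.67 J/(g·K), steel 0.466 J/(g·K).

T_f ≈ 52.1 °C

Let T be the final temperature. ΣQ_i = 0:
58.1×0.78×(T − 311) + 453×1.67×(T − 38.4) + 214×0.466×(T − 38.4) = 0
45.32(T − 311) + 756.51(T − 38.4) + 99.72(T − 38.4) = 0
(45.32 + 756.51 + 99.72) T = 45.32×311 + 756.51×38.4 + 99.72×38.4
T ≈ 52.10 °C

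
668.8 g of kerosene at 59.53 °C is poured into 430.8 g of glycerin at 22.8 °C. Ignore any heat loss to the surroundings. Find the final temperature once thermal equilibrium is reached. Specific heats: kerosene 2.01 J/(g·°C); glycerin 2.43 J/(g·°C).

T_f ≈ 43.4 °C

Setting the total heat transfer to zero:
668.8*2.01*(T − 59.53) + 430.8*2.43*(T − 22.8) = 0
1344.3(T − 59.53) + 1046.8(T − 22.8) = 0
(1344.3 + 1046.8) T = 1344.3*59.53 + 1046.8*22.8
T = 103894 / 2391.1 = 43.4 °C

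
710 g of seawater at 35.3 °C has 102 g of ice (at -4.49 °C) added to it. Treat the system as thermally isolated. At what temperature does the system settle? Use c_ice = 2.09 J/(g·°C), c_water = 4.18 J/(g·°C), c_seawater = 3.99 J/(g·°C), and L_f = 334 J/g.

T_f ≈ 19.9 °C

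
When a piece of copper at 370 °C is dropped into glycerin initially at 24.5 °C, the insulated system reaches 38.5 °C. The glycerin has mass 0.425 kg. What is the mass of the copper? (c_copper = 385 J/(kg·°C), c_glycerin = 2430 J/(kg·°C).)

Taking heat into each body as positive, Σ m c ΔT = 0:
m·385·(38.5 − 370) + 0.425·2430·(38.5 − 24.5) = 0
-127628 m = -14458
m = -14458/-127628 ≈ 0.1133 kg

m ≈ 0.113 kg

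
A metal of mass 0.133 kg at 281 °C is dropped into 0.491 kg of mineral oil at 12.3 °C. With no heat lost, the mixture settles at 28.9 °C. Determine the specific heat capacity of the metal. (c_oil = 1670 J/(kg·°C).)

c ≈ 406 J/(kg·°C)

Let T be the final temperature. ΣQ_i = 0:
0.133×c×(28.9 − 281) + 0.491×1670×(28.9 − 12.3) = 0
-33.53 c = -13612
c = -13612/-33.53 ≈ 406 J/(kg·°C)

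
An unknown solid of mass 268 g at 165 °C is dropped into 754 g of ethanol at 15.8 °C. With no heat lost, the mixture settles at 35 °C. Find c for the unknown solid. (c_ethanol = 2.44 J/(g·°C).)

Let T be the final temperature. ΣQ_i = 0:
268×c×(35 − 165) + 754×2.44×(35 − 15.8) = 0
-34840 c = -35323
c = -35323/-34840 ≈ 1.014 J/(g·°C)

c ≈ 1.01 J/(g·°C)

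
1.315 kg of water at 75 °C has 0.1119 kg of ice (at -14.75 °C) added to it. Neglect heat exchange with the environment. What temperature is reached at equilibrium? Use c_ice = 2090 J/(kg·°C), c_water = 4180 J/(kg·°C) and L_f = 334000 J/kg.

Taking heat into each body as positive, Σ m c ΔT = 0:
ice -14.75→0 °C: 0.1119·2090·14.75 = 3449.6; fusion: m_ice L_f = 0.1119·334000 = 37375; meltwater 0→T: 0.1119·4180·T = 467.74 T; water: 5496.7(T − 75)
5964.4 T = 412252 − 40824 = 371428
T ≈ 62.27 °C — above 0 °C, consistent with complete melting.

T_f ≈ 62.3 °C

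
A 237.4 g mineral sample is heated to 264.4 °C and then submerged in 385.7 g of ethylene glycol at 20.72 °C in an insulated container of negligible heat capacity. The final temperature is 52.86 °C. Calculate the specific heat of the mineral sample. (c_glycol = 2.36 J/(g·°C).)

Energy conservation, ΣQ = 0:
237.4×c×(52.86 − 264.4) + 385.7×2.36×(52.86 − 20.72) = 0
-50220 c = -29255
c = -29255/-50220 ≈ 0.5826 J/(g·°C)

c ≈ 0.583 J/(g·°C)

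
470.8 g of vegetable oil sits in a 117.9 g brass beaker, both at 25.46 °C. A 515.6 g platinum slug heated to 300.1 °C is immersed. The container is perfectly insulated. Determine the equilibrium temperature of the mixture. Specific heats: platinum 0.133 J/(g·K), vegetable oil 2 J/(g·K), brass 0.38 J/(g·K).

Energy conservation, ΣQ = 0:
515.6*0.133*(T − 300.1) + 470.8*2*(T − 25.46) + 117.9*0.38*(T − 25.46) = 0
1055 T = 45693
T ≈ 43.31 °C

T_f ≈ 43.3 °C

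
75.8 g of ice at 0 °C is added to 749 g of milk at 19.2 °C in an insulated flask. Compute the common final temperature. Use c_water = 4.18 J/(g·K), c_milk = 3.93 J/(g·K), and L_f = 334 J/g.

Conservation of energy gives ΣQ = 0:
melt ice: 75.8·334 = 25317
  meltwater 0→T: 75.8·4.18·T = 316.84 T
  milk: 2943.6(T − 19.2)
3260.4 T = 56517 − 25317 = 31199
T ≈ 9.57 °C. Since T > 0 °C, the all-ice-melts assumption holds.

T_f ≈ 9.6 °C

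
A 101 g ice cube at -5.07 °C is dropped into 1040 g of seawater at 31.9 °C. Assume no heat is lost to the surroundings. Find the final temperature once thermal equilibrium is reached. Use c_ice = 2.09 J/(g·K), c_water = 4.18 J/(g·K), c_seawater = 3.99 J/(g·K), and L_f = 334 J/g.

Energy conservation, ΣQ = 0:
warm ice to 0 °C: 101·2.09·(0 − (-5.07)) = 1070.2
  latent heat to melt: 101·334 = 33734
  meltwater 0→T: 101·4.18·T = 422.18 T
  seawater: 4149.6(T − 31.9)
4571.8 T = 132372 − 34804 = 97568
T ≈ 21.34 °C (positive, so assuming full melt was valid).

T_f ≈ 21.3 °C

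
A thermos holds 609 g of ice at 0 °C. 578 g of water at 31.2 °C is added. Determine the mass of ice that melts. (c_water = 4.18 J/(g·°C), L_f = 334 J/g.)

m_melted ≈ 226 g

Water can give up m c ΔT = 578·4.18·31.2 = 75380 J before reaching 0 °C.
Fully melting the ice requires m_ice L_f = 609·334 = 203406 J.
Since 75380 < 203406 J, not all the ice melts; equilibrium is at 0 °C.
m_melt = 75380 / L_f = 225.7 g.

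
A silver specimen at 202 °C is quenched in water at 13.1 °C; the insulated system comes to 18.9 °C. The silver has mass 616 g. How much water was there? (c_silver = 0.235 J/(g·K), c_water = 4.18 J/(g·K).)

Let T be the final temperature. ΣQ_i = 0:
616×0.235×(18.9 − 202) + m×4.18×(18.9 − 13.1) = 0
24.24 m = 26506
m = 26506/24.24 ≈ 1093 g

m ≈ 1090 g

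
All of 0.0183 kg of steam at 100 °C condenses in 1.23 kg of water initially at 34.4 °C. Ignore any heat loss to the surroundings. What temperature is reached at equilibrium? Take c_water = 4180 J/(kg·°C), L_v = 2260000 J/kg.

T_f ≈ 43.3 °C

Conservation of energy gives ΣQ = 0:
condense steam: −0.0183·2260000 = −41358
  condensate cools 100→T: 0.0183·4180·(T − 100) = 76.49(T − 100)
  water warms: 1.23·4180·(T − 34.4) = 5141.4(T − 34.4)
5217.9 T = 41358 + 7649.4 + 176864 = 225872
T ≈ 43.29 °C, under the boiling point, so the assumption holds.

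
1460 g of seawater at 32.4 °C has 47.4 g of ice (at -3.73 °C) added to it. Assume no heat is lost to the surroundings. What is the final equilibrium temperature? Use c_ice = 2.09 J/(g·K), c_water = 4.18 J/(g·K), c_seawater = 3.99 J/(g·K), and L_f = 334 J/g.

Setting the total heat transfer to zero:
ice -3.73→0 °C: 47.4·2.09·3.73 = 369.52; melt ice: 47.4·334 = 15832; warm the meltwater: 198.13 T; seawater cools: 1460·3.99·(T − 32.4) = 5825.4(T − 32.4)
6023.5 T = 188743 − 16201 = 172542
T ≈ 28.64 °C. Since T > 0 °C, the all-ice-melts assumption holds.

T_f ≈ 28.6 °C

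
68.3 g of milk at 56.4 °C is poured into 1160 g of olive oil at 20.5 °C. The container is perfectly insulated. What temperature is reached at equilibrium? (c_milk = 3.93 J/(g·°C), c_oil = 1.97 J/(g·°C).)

T_f is the heat-capacity-weighted average of the initial temperatures:
T_f = (268.42·56.4 + 2285.2·20.5) / (268.42 + 2285.2)
    = 61985 / 2553.6 ≈ 24.27 °C

T_f ≈ 24.3 °C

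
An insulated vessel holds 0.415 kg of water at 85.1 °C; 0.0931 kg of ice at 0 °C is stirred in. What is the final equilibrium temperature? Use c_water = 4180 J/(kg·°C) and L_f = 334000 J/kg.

T_f ≈ 54.9 °C

Conservation of energy gives ΣQ = 0:
melt ice: 0.0931×334000 = 31095
  warm the meltwater: 389.16 T
  water: 1734.7(T − 85.1)
2123.9 T = 147623 − 31095 = 116528
T ≈ 54.87 °C. Since T > 0 °C, the all-ice-melts assumption holds.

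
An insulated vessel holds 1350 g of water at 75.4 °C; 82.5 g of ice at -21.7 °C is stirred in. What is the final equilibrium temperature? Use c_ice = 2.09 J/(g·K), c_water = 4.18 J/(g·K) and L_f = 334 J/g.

T_f ≈ 65.8 °C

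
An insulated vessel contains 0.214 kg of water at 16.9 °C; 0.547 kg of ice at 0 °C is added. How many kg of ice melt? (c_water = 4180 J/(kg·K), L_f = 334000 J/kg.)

Water can give up m c ΔT = 0.214·4180·16.9 = 15117 J before reaching 0 °C.
Melting all 0.547 kg of ice would need 0.547·334000 = 182698 J.
15117 J < 182698 J, so only part of the ice melts and the system sits at 0 °C.
Mass melted = 15117/334000 ≈ 0.04526 kg.

m_melted ≈ 0.0453 kg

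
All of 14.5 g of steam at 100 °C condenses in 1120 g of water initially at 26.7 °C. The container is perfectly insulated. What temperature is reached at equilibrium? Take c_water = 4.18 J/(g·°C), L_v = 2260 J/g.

Energy balance with sensible and latent terms:
steam→water at 100 °C releases m L_v = 14.5×2260 = 32770
  condensed water 100 °C→T: 60.61(T − 100)
  original water: 4681.6(T − 26.7)
4742.2 T = 32770 + 6061 + 124999 = 163830
T ≈ 34.55 °C — below 100 °C, confirming all the steam condensed.

T_f ≈ 34.5 °C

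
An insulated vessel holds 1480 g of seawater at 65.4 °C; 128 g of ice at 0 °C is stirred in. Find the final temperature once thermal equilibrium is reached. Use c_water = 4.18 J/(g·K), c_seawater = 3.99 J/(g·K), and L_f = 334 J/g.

T_f ≈ 53.3 °C

Energy balance with sensible and latent terms:
fusion: m_ice L_f = 128·334 = 42752
  warm the meltwater: 535.04 T
  seawater cools: 1480·3.99·(T − 65.4) = 5905.2(T − 65.4)
6440.2 T = 386200 − 42752 = 343448
T ≈ 53.33 °C. Since T > 0 °C, the all-ice-melts assumption holds.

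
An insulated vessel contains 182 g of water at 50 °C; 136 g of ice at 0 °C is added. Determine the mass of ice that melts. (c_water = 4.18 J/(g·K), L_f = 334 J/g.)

m_melted ≈ 114 g

Heat available from the water dropping to 0 °C: 182×4.18×50 = 38038 J.
Melting all 136 g of ice would need 136×334 = 45424 J.
Since 38038 < 45424 J, not all the ice melts; equilibrium is at 0 °C.
m_melt = 38038 / L_f = 113.9 g.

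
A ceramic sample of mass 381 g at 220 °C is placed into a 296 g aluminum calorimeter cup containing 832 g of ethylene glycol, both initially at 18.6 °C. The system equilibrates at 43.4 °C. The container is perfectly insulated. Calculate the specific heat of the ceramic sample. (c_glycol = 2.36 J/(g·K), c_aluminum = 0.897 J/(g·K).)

c ≈ 0.822 J/(g·K)

Heat gained plus heat lost sum to zero:
381·c·(43.4 − 220) + 832·2.36·(43.4 − 18.6) + 296·0.897·(43.4 − 18.6) = 0
-67285 c = -55280
c = -55280/-67285 ≈ 0.8216 J/(g·K)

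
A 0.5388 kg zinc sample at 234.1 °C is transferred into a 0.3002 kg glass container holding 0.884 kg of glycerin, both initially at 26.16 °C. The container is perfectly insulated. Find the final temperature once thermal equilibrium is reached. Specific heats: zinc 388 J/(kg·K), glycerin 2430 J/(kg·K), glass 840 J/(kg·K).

Conservation of energy gives ΣQ = 0:
0.5388*388*(T − 234.1) + 0.884*2430*(T − 26.16) + 0.3002*840*(T − 26.16) = 0
2609.3 T = 111731
T = 111731 / 2609.3 = 42.8 °C

T_f ≈ 42.8 °C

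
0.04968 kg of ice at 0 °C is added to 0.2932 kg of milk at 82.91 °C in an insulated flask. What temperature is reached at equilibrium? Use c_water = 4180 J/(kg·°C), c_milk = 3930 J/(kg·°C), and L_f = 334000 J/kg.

T_f ≈ 58.0 °C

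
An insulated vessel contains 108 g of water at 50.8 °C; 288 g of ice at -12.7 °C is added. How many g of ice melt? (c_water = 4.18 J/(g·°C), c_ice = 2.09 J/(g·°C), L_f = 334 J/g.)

m_melted ≈ 45.8 g

Water can give up m c ΔT = 108×4.18×50.8 = 22933 J before reaching 0 °C.
Warming the ice to 0 °C takes 288×2.09×12.7 = 7644.4 J, leaving 15289 J for melting.
Fully melting the ice requires m_ice L_f = 288×334 = 96192 J.
Since 15289 < 96192 J, not all the ice melts; equilibrium is at 0 °C.
m_melt = 15289 / L_f = 45.77 g.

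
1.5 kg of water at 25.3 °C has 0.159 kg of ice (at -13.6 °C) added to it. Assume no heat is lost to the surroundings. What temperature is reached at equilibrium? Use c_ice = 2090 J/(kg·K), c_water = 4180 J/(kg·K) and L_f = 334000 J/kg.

T_f ≈ 14.6 °C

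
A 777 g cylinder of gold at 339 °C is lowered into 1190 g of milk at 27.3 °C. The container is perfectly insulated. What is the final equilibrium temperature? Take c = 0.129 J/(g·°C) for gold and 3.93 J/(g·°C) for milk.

T_f ≈ 33.8 °C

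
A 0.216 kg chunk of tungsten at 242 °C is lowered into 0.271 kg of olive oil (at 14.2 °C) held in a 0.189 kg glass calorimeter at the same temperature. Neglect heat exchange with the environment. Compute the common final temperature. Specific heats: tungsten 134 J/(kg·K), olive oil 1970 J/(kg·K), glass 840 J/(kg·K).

Taking heat into each body as positive, Σ m c ΔT = 0:
0.216×134×(T − 242) + 0.271×1970×(T − 14.2) + 0.189×840×(T − 14.2) = 0
28.94(T − 242) + 533.87(T − 14.2) + 158.76(T − 14.2) = 0
721.57 T = 16840
T = 16840 / 721.57 = 23.3 °C

T_f ≈ 23.3 °C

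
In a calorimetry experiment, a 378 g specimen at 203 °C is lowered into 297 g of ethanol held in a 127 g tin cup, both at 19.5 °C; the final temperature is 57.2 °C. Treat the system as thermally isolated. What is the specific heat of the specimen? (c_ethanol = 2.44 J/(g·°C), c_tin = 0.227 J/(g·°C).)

c ≈ 0.515 J/(g·°C)

Net heat exchanged in the isolated system is zero:
378×c×(57.2 − 203) + 297×2.44×(57.2 − 19.5) + 127×0.227×(57.2 − 19.5) = 0
-55112 c = -28407
c = -28407/-55112 ≈ 0.5154 J/(g·°C)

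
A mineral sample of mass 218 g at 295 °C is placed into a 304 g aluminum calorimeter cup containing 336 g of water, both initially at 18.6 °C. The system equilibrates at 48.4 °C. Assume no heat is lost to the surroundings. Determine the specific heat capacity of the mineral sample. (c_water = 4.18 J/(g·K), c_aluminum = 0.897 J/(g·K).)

Taking heat into each body as positive, Σ m c ΔT = 0:
218×c×(48.4 − 295) + 336×4.18×(48.4 − 18.6) + 304×0.897×(48.4 − 18.6) = 0
-53759 c = -49980
c = -49980/-53759 ≈ 0.9297 J/(g·K)

c ≈ 0.93 J/(g·K)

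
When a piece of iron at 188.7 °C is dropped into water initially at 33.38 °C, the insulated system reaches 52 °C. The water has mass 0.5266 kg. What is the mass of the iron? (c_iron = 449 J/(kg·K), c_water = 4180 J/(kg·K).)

m ≈ 0.668 kg

Energy conservation, ΣQ = 0:
m×449×(52 − 188.7) + 0.5266×4180×(52 − 33.38) = 0
-61378 m = -40986
m = -40986/-61378 ≈ 0.6678 kg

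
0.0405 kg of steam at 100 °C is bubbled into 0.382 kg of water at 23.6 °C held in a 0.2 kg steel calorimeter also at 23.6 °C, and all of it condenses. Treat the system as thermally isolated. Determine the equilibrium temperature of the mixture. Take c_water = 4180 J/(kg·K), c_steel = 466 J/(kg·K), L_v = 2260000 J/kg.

Net heat exchanged in the isolated system is zero:
steam→water at 100 °C releases m L_v = 0.0405×2260000 = 91530; condensate cools 100→T: 0.0405×4180×(T − 100) = 169.29(T − 100); water warms: 0.382×4180×(T − 23.6) = 1596.8(T − 23.6); cup: 93.2(T − 23.6)
1859.2 T = 91530 + 16929 + 39883 = 148342
T ≈ 79.79 °C, under the boiling point, so the assumption holds.

T_f ≈ 79.8 °C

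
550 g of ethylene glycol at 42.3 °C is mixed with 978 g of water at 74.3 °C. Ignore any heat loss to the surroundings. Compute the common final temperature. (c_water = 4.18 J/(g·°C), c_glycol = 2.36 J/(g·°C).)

With ΣQ=0 the equilibrium temperature is the m·c-weighted mean:
T_f = (4088·74.3 + 1298·42.3) / (4088 + 1298)
    = 358647 / 5386 ≈ 66.59 °C

T_f ≈ 66.6 °C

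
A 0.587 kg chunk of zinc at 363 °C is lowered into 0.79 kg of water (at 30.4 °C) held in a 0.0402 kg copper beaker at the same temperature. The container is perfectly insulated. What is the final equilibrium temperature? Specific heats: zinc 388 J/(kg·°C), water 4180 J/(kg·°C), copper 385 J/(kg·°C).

T_f ≈ 51.8 °C

Net heat exchanged in the isolated system is zero:
0.587×388×(T − 363) + 0.79×4180×(T − 30.4) + 0.0402×385×(T − 30.4) = 0
227.76(T − 363) + 3302.2(T − 30.4) + 15.48(T − 30.4) = 0
3545.4 T = 183533
T ≈ 51.77 °C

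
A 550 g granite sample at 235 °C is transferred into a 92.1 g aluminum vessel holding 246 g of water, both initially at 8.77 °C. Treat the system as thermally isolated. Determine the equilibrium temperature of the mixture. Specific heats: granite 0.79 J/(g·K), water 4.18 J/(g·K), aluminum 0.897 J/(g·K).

Net heat exchanged in the isolated system is zero:
550·0.79·(T − 235) + 246·4.18·(T − 8.77) + 92.1·0.897·(T − 8.77) = 0
434.5(T − 235) + 1028.3(T − 8.77) + 82.61(T − 8.77) = 0
1545.4 T = 111850
T = 111850 / 1545.4 = 72.4 °C

T_f ≈ 72.4 °C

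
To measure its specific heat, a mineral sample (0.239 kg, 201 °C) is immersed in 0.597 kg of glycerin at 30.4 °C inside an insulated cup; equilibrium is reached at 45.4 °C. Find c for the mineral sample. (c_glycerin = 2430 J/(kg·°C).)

m_s c (T_s − T_f) = m_glycerin c_glycerin (T_f − T_0):
0.239·c·(201 − 45.4) = 0.597·2430·(45.4 − 30.4)
37.19 c = 21761  ⇒  c ≈ 585.1 J/(kg·°C)

c ≈ 585 J/(kg·°C)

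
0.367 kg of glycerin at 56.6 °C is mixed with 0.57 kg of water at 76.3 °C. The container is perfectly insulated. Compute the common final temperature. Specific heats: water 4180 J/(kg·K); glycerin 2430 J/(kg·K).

|Q_water| = |Q_glycerin|:
0.57×4180×(76.3 − T) = 0.367×2430×(T − 56.6)
2382.6(76.3 − T) = 891.81(T − 56.6)
3274.4 T = 232269  ⇒  T ≈ 70.93 °C

T_f ≈ 70.9 °C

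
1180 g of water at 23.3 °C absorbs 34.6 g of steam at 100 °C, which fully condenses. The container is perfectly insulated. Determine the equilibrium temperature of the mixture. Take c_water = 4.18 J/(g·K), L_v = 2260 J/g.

T_f ≈ 40.9 °C

Taking heat into each body as positive, Σ m c ΔT = 0:
latent heat released on condensation: 34.6×2260 = 78196; condensed water 100 °C→T: 144.63(T − 100); original water: 4932.4(T − 23.3)
5077 T = 78196 + 14463 + 114925 = 207584
T ≈ 40.89 °C, under the boiling point, so the assumption holds.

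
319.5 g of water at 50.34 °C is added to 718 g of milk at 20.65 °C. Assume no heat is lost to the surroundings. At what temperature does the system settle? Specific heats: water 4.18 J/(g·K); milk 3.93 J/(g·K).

With ΣQ=0 the equilibrium temperature is the m·c-weighted mean:
T_f = (1335.5·50.34 + 2821.7·20.65) / (1335.5 + 2821.7)
    = 125499 / 4157.2 ≈ 30.19 °C

T_f ≈ 30.2 °C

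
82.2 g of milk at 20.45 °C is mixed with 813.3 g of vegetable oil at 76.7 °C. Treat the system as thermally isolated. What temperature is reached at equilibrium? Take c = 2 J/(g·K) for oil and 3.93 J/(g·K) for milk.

T_f ≈ 67.4 °C

T_f is the heat-capacity-weighted average of the initial temperatures:
T_f = (1626.6×76.7 + 323.05×20.45) / (1626.6 + 323.05)
    = 131367 / 1949.6 ≈ 67.38 °C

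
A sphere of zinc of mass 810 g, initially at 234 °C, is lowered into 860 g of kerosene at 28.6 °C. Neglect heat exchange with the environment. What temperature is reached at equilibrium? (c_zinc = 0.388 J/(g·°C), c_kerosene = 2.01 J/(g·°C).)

T_f ≈ 60.2 °C

Set heat shed by the hot body equal to heat absorbed by the cold body:
810×0.388×(234 − T) = 860×2.01×(T − 28.6)
314.28(234 − T) = 1728.6(T − 28.6)
2042.9 T = 122979  ⇒  T ≈ 60.20 °C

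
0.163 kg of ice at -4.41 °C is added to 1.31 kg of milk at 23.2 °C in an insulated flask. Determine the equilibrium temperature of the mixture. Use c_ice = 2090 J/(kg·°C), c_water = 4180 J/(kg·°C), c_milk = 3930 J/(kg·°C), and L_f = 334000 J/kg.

T_f ≈ 10.9 °C

Setting the total heat transfer to zero:
warm ice to 0 °C: 0.163×2090×(0 − (-4.41)) = 1502.4
  latent heat to melt: 0.163×334000 = 54442
  meltwater 0→T: 0.163×4180×T = 681.34 T
  milk: 5148.3(T − 23.2)
5829.6 T = 119441 − 55944 = 63496
T ≈ 10.89 °C. Since T > 0 °C, the all-ice-melts assumption holds.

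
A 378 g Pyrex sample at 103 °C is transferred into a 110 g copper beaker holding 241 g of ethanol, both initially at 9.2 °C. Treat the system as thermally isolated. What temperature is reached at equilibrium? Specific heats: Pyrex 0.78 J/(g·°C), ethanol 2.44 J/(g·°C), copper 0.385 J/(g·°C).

Energy conservation, ΣQ = 0:
378×0.78×(T − 103) + 241×2.44×(T − 9.2) + 110×0.385×(T − 9.2) = 0
294.84(T − 103) + 588.04(T − 9.2) + 42.35(T − 9.2) = 0
(294.84 + 588.04 + 42.35) T = 294.84×103 + 588.04×9.2 + 42.35×9.2
T = 36168 / 925.23 = 39.1 °C

T_f ≈ 39.1 °C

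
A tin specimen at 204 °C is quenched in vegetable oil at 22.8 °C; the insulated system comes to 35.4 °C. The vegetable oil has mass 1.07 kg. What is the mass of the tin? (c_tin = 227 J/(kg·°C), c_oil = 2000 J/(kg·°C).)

Net heat exchanged in the isolated system is zero:
m·227·(35.4 − 204) + 1.07·2000·(35.4 − 22.8) = 0
-38272 m = -26964
m = -26964/-38272 ≈ 0.7045 kg

m ≈ 0.705 kg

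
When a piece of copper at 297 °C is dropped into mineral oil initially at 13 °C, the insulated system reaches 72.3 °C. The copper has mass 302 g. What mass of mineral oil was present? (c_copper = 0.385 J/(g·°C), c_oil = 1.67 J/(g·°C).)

m ≈ 264 g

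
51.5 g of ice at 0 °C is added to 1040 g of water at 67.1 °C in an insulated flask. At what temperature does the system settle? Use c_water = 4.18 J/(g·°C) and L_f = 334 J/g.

Let T be the final temperature. ΣQ_i = 0:
fusion: m_ice L_f = 51.5×334 = 17201
  warm the meltwater: 215.27 T
  water cools: 1040×4.18×(T − 67.1) = 4347.2(T − 67.1)
4562.5 T = 291697 − 17201 = 274496
T ≈ 60.16 °C (positive, so assuming full melt was valid).

T_f ≈ 60.2 °C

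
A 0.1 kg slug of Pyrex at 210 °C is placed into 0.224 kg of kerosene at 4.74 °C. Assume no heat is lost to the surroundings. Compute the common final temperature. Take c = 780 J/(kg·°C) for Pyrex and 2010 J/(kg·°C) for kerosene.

T_f ≈ 35.0 °C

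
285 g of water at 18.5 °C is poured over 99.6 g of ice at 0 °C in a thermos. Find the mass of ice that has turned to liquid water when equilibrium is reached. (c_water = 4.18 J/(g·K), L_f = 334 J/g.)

m_melted ≈ 66 g

Water can give up m c ΔT = 285·4.18·18.5 = 22039 J before reaching 0 °C.
To melt every bit of ice: 99.6·334 = 33266 J.
22039 J < 33266 J, so only part of the ice melts and the system sits at 0 °C.
m_melted·334 = 22039  ⇒  m_melted ≈ 65.99 g.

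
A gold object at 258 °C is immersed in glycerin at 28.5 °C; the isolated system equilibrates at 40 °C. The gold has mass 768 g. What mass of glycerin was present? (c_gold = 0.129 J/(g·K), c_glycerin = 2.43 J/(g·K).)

Heat gained plus heat lost sum to zero:
768·0.129·(40 − 258) + m·2.43·(40 − 28.5) = 0
27.95 m = 21598
m = 21598/27.95 ≈ 772.9 g

m ≈ 773 g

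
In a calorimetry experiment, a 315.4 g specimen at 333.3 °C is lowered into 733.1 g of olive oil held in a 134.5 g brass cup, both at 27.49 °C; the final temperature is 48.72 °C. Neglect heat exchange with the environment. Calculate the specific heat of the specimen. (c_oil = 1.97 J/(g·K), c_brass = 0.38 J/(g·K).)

Net heat exchanged in the isolated system is zero:
315.4·c·(48.72 − 333.3) + 733.1·1.97·(48.72 − 27.49) + 134.5·0.38·(48.72 − 27.49) = 0
-89757 c = -31746
c = -31746/-89757 ≈ 0.3537 J/(g·K)

c ≈ 0.354 J/(g·K)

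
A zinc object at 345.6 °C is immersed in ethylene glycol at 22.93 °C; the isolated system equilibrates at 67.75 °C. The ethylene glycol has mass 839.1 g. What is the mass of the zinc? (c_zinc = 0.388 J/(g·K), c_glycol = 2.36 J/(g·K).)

|Q_zinc| = |Q_glycol|:
m×0.388×(345.6 − 67.75) = 839.1×2.36×(67.75 − 22.93)
107.81 m = 88756  ⇒  m ≈ 823.3 g

m ≈ 823 g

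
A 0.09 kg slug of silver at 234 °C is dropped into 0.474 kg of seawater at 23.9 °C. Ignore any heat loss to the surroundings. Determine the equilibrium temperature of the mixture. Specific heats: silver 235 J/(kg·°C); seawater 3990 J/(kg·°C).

|Q_silver| = |Q_seawater|:
0.09×235×(234 − T) = 0.474×3990×(T − 23.9)
21.15(234 − T) = 1891.3(T − 23.9)
1912.4 T = 50150  ⇒  T ≈ 26.22 °C

T_f ≈ 26.2 °C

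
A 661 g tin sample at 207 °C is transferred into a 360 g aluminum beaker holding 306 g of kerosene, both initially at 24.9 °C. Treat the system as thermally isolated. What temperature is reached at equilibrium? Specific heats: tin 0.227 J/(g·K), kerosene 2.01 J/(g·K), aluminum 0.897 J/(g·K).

T_f ≈ 50.0 °C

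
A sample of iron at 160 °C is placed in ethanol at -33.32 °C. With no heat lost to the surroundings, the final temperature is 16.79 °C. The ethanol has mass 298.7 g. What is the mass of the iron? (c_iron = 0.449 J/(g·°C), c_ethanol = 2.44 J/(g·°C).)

Heat lost by the iron = heat gained by the ethanol:
m·0.449·(160 − 16.79) = 298.7·2.44·(16.79 − (-33.32))
64.3 m = 36522  ⇒  m ≈ 568 g

m ≈ 568 g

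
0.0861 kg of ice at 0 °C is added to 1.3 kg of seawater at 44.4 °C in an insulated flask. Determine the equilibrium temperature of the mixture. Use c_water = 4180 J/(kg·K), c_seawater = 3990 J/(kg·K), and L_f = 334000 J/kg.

T_f ≈ 36.3 °C

Sum of m c ΔT and latent-heat terms is zero:
fusion: m_ice L_f = 0.0861·334000 = 28757
  meltwater 0→T: 0.0861·4180·T = 359.9 T
  seawater cools: 1.3·3990·(T − 44.4) = 5187(T − 44.4)
5546.9 T = 230303 − 28757 = 201545
T ≈ 36.33 °C (positive, so assuming full melt was valid).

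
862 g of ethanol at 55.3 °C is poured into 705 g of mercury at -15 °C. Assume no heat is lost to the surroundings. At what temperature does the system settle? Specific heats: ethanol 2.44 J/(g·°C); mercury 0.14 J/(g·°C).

Net heat exchanged in the isolated system is zero:
862×2.44×(T − 55.3) + 705×0.14×(T − (-15)) = 0
2103.3(T − 55.3) + 98.7(T − (-15)) = 0
(2103.3 + 98.7) T = 2103.3×55.3 + 98.7×(-15)
T = 114831 / 2202 = 52.1 °C

T_f ≈ 52.1 °C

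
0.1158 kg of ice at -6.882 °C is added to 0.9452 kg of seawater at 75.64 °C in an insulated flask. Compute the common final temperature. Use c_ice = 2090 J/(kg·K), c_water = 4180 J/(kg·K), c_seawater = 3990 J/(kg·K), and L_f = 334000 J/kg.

Energy conservation, ΣQ = 0:
ice -6.882→0 °C: 0.1158×2090×6.882 = 1665.6; fusion: m_ice L_f = 0.1158×334000 = 38677; warm the meltwater: 484.04 T; seawater: 3771.3(T − 75.64)
4255.4 T = 285265 − 40343 = 244922
T ≈ 57.56 °C — above 0 °C, consistent with complete melting.

T_f ≈ 57.6 °C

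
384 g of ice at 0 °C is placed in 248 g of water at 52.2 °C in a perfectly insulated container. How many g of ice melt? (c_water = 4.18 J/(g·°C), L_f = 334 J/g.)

Water can give up m c ΔT = 248×4.18×52.2 = 54113 J before reaching 0 °C.
Melting all 384 g of ice would need 384×334 = 128256 J.
54113 J < 128256 J, so only part of the ice melts and the system sits at 0 °C.
Mass melted = 54113/334 ≈ 162 g.

m_melted ≈ 162 g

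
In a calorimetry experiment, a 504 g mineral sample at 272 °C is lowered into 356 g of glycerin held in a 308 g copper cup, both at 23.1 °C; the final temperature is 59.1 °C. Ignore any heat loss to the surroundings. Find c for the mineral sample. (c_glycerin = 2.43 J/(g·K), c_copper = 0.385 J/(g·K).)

Energy conservation, ΣQ = 0:
504×c×(59.1 − 272) + 356×2.43×(59.1 − 23.1) + 308×0.385×(59.1 − 23.1) = 0
-107302 c = -35412
c = -35412/-107302 ≈ 0.33 J/(g·K)

c ≈ 0.33 J/(g·K)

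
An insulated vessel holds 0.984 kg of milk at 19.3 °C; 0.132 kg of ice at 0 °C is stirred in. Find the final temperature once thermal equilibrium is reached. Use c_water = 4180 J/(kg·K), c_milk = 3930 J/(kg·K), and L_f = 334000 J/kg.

T_f ≈ 6.9 °C

Heat gained plus heat lost sum to zero:
melt ice: 0.132·334000 = 44088
  warm the meltwater: 551.76 T
  milk: 3867.1(T − 19.3)
4418.9 T = 74635 − 44088 = 30547
T ≈ 6.91 °C. Since T > 0 °C, the all-ice-melts assumption holds.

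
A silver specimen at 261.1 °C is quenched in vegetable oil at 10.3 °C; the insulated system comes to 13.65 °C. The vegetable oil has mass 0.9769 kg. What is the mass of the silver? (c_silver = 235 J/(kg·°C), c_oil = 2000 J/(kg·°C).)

m ≈ 0.113 kg

Taking heat into each body as positive, Σ m c ΔT = 0:
m·235·(13.65 − 261.1) + 0.9769·2000·(13.65 − 10.3) = 0
-58151 m = -6545.2
m = -6545.2/-58151 ≈ 0.1126 kg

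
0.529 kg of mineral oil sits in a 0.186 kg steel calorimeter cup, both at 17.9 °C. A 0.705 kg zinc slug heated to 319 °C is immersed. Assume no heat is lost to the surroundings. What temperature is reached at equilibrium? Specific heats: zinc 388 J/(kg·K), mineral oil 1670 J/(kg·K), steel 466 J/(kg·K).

T_f ≈ 84.1 °C

T_f is the heat-capacity-weighted average of the initial temperatures:
T_f = (273.54×319 + 883.43×17.9 + 86.68×17.9) / (273.54 + 883.43 + 86.68)
    = 104624 / 1243.6 ≈ 84.13 °C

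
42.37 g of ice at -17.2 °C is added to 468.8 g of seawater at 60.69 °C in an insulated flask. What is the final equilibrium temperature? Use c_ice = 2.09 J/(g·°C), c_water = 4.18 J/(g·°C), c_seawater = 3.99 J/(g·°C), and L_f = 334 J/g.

Energy conservation, ΣQ = 0:
warm ice to 0 °C: 42.37·2.09·(0 − (-17.2)) = 1523.1
  latent heat to melt: 42.37·334 = 14152
  warm the meltwater: 177.11 T
  seawater: 1870.5(T − 60.69)
2047.6 T = 113521 − 15675 = 97847
T ≈ 47.79 °C — above 0 °C, consistent with complete melting.

T_f ≈ 47.8 °C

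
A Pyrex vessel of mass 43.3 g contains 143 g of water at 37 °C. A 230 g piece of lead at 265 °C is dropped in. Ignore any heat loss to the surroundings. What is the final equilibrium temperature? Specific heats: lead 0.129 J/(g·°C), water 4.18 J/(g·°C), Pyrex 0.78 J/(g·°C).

Taking heat into each body as positive, Σ m c ΔT = 0:
230×0.129×(T − 265) + 143×4.18×(T − 37) + 43.3×0.78×(T − 37) = 0
661.18 T = 31229
T = 31229/661.18 ≈ 47.23 °C

T_f ≈ 47.2 °C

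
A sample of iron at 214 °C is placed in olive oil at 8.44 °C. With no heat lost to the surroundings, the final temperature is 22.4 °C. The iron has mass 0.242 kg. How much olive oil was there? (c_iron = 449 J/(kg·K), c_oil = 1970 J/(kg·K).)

m ≈ 0.757 kg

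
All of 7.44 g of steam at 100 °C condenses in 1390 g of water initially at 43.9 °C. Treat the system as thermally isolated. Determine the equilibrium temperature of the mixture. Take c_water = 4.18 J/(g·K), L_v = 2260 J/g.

T_f ≈ 47.1 °C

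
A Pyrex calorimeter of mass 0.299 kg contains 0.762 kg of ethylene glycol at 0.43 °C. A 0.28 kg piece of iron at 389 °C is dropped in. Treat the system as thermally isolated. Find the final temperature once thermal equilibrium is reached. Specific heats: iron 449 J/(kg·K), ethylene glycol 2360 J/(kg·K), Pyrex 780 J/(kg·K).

T_f ≈ 23.1 °C

T_f = Σ m_i c_i T_i / Σ m_i c_i:
T_f = (125.72*389 + 1798.3*0.43 + 233.22*0.43) / (125.72 + 1798.3 + 233.22)
    = 49779 / 2157.3 ≈ 23.07 °C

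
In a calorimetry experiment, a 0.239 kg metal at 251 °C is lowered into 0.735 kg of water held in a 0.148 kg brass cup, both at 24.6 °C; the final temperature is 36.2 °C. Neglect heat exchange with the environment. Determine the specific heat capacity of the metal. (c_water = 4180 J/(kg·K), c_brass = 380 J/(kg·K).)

c ≈ 707 J/(kg·K)

Energy conservation, ΣQ = 0:
0.239·c·(36.2 − 251) + 0.735·4180·(36.2 − 24.6) + 0.148·380·(36.2 − 24.6) = 0
-51.34 c = -36291
c = -36291/-51.34 ≈ 706.9 J/(kg·K)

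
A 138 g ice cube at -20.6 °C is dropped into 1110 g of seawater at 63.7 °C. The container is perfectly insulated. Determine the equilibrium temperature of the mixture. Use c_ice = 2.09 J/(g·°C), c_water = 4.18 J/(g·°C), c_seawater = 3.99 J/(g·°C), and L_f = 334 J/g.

Energy conservation, ΣQ = 0:
warm ice to 0 °C: 138·2.09·(0 − (-20.6)) = 5941.5; latent heat to melt: 138·334 = 46092; meltwater 0→T: 138·4.18·T = 576.84 T; seawater: 4428.9(T − 63.7)
5005.7 T = 282121 − 52033 = 230087
T ≈ 45.96 °C (positive, so assuming full melt was valid).

T_f ≈ 46.0 °C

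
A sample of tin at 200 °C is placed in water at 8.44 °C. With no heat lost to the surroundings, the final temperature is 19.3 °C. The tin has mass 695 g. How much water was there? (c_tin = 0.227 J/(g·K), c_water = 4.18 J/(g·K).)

m ≈ 628 g

Taking heat into each body as positive, Σ m c ΔT = 0:
695·0.227·(19.3 − 200) + m·4.18·(19.3 − 8.44) = 0
45.39 m = 28508
m = 28508/45.39 ≈ 628 g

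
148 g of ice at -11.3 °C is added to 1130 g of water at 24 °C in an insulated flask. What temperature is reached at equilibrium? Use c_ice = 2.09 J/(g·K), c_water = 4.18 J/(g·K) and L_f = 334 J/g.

T_f ≈ 11.3 °C

Heat gained plus heat lost sum to zero:
ice -11.3→0 °C: 148·2.09·11.3 = 3495.3
  fusion: m_ice L_f = 148·334 = 49432
  meltwater 0→T: 148·4.18·T = 618.64 T
  water cools: 1130·4.18·(T − 24) = 4723.4(T − 24)
5342 T = 113362 − 52927 = 60434
T ≈ 11.31 °C. Since T > 0 °C, the all-ice-melts assumption holds.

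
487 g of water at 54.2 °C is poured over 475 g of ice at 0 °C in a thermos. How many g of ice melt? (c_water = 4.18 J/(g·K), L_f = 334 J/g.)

Heat available from the water dropping to 0 °C: 487·4.18·54.2 = 110333 J.
To melt every bit of ice: 475·334 = 158650 J.
Since 110333 < 158650 J, not all the ice melts; equilibrium is at 0 °C.
m_melted·334 = 110333  ⇒  m_melted ≈ 330.3 g.

m_melted ≈ 330 g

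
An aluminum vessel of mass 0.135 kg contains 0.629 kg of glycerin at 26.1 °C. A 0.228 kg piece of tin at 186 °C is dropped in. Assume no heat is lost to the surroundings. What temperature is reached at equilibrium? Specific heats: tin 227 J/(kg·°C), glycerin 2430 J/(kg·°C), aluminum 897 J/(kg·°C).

Energy conservation, ΣQ = 0:
0.228×227×(T − 186) + 0.629×2430×(T − 26.1) + 0.135×897×(T − 26.1) = 0
(51.76 + 1528.5 + 121.1) T = 51.76×186 + 1528.5×26.1 + 121.1×26.1
T = 52680/1701.3 ≈ 30.96 °C

T_f ≈ 31.0 °C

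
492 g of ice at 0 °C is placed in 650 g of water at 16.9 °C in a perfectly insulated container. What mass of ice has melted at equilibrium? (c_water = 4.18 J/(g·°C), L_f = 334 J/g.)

m_melted ≈ 137 g

Water can give up m c ΔT = 650·4.18·16.9 = 45917 J before reaching 0 °C.
Fully melting the ice requires m_ice L_f = 492·334 = 164328 J.
45917 J < 164328 J, so only part of the ice melts and the system sits at 0 °C.
m_melt = 45917 / L_f = 137.5 g.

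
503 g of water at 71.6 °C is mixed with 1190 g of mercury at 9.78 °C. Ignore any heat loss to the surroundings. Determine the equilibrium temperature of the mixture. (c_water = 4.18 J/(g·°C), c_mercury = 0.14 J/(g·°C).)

Heat lost by the water equals heat gained by the mercury:
503×4.18×(71.6 − T) = 1190×0.14×(T − 9.78)
2102.5(71.6 − T) = 166.6(T − 9.78)
2269.1 T = 152171  ⇒  T ≈ 67.06 °C

T_f ≈ 67.1 °C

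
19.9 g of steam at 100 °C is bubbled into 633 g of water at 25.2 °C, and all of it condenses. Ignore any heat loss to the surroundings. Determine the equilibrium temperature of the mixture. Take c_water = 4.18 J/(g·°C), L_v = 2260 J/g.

Conservation of energy gives ΣQ = 0:
latent heat released on condensation: 19.9×2260 = 44974; condensate cools 100→T: 19.9×4.18×(T − 100) = 83.18(T − 100); original water: 2645.9(T − 25.2)
2729.1 T = 44974 + 8318.2 + 66678 = 119970
T ≈ 43.96 °C — below 100 °C, confirming all the steam condensed.

T_f ≈ 44.0 °C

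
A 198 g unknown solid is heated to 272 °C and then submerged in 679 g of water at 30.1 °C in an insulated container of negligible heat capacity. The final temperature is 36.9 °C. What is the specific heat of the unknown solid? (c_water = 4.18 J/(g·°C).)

c ≈ 0.415 J/(g·°C)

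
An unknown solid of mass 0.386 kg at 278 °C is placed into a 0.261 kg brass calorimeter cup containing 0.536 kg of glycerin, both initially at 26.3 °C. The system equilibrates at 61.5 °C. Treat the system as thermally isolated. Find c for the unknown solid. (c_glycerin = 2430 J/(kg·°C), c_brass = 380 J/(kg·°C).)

c ≈ 590 J/(kg·°C)

Taking heat into each body as positive, Σ m c ΔT = 0:
0.386×c×(61.5 − 278) + 0.536×2430×(61.5 − 26.3) + 0.261×380×(61.5 − 26.3) = 0
-83.57 c = -49338
c = -49338/-83.57 ≈ 590.4 J/(kg·°C)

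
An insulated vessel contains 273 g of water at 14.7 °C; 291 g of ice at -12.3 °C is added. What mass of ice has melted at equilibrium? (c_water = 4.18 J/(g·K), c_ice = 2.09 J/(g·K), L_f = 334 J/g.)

m_melted ≈ 27.8 g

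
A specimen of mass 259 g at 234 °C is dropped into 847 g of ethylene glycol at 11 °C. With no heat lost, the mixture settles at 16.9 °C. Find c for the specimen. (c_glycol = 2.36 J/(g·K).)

m_s c (T_s − T_f) = m_glycol c_glycol (T_f − T_0):
259·c·(234 − 16.9) = 847·2.36·(16.9 − 11)
56229 c = 11794  ⇒  c ≈ 0.2097 J/(g·K)

c ≈ 0.21 J/(g·K)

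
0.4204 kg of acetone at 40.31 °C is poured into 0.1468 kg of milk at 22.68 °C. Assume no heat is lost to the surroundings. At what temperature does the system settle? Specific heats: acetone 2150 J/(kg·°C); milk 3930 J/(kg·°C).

T_f ≈ 33.4 °C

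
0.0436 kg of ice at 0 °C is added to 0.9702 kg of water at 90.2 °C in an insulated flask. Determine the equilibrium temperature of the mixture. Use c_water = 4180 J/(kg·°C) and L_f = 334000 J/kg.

Sum of m c ΔT and latent-heat terms is zero:
fusion: m_ice L_f = 0.0436×334000 = 14562; warm the meltwater: 182.25 T; water cools: 0.9702×4180×(T − 90.2) = 4055.4(T − 90.2)
4237.7 T = 365800 − 14562 = 351238
T ≈ 82.88 °C — above 0 °C, consistent with complete melting.

T_f ≈ 82.9 °C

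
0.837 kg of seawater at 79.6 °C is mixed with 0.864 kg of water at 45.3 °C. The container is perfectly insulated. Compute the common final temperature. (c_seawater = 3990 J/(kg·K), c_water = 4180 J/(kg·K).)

T_f ≈ 61.8 °C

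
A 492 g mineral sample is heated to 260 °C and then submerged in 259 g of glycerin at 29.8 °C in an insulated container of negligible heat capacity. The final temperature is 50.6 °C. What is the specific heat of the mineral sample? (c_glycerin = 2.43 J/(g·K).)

Let T be the final temperature. ΣQ_i = 0:
492·c·(50.6 − 260) + 259·2.43·(50.6 − 29.8) = 0
-103025 c = -13091
c = -13091/-103025 ≈ 0.1271 J/(g·K)

c ≈ 0.127 J/(g·K)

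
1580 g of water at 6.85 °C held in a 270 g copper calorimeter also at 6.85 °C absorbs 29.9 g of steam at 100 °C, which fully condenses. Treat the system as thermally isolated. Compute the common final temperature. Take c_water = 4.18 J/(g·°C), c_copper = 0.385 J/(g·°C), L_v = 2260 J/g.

T_f ≈ 18.4 °C

Conservation of energy gives ΣQ = 0:
condense steam: −29.9·2260 = −67574
  condensate cools 100→T: 29.9·4.18·(T − 100) = 124.98(T − 100)
  original water: 6604.4(T − 6.85)
  copper cup: 270·0.385·(T − 6.85) = 103.95(T − 6.85)
6833.3 T = 67574 + 12498 + 45952 = 126024
T ≈ 18.44 °C, under the boiling point, so the assumption holds.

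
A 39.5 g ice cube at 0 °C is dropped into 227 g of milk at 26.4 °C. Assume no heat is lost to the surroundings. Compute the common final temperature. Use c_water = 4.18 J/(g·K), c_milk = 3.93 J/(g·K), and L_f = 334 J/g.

T_f ≈ 9.8 °C

Taking heat into each body as positive, Σ m c ΔT = 0:
melt ice: 39.5·334 = 13193
  meltwater 0→T: 39.5·4.18·T = 165.11 T
  milk: 892.11(T − 26.4)
1057.2 T = 23552 − 13193 = 10359
T ≈ 9.80 °C (positive, so assuming full melt was valid).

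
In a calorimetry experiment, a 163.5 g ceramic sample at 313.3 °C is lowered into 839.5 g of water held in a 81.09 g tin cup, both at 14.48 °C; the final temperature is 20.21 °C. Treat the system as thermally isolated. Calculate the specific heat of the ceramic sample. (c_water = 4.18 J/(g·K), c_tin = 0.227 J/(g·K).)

Taking heat into each body as positive, Σ m c ΔT = 0:
163.5·c·(20.21 − 313.3) + 839.5·4.18·(20.21 − 14.48) + 81.09·0.227·(20.21 − 14.48) = 0
-47920 c = -20213
c = -20213/-47920 ≈ 0.4218 J/(g·K)

c ≈ 0.422 J/(g·K)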